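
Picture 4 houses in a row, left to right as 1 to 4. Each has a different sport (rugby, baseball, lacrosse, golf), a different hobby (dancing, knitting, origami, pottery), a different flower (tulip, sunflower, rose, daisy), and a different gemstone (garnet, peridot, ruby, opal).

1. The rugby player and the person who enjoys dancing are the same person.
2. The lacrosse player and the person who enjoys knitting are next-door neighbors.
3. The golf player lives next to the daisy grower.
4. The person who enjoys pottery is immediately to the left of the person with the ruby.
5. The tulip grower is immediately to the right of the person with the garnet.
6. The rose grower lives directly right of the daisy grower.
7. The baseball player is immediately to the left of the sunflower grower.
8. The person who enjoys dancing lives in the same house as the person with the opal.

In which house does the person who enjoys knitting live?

3

So house 1 gets daisy for flower.
By clue 3, the golf player is in house 2.
Clue 6: the rose grower is in house 2.
Clue 7 places the baseball player in house 3.
By clue 7, the sunflower grower is in house 4.
The only flower still possible for house 3 is tulip.
Clue 5 places the person with the garnet in house 2.
The lacrosse player is narrowed to house 1 or 4; consider each.
Placing it in house 1 leads to a contradiction, so it's in house 4.
From clue 2, the person who enjoys knitting must be in house 3.
So house 1 gets rugby for sport.
So house 2 gets pottery for hobby.
By clue 1, the person who enjoys dancing is in house 1.
By clue 4, the person with the ruby is in house 3.
Clue 8 places the person with the opal in house 1.
That leaves origami as the hobby for house 4.
House 4's gemstone must be peridot (nothing else left).
So: house 1 = rugby/dancing/daisy/opal, house 2 = golf/pottery/rose/garnet, house 3 = baseball/knitting/tulip/ruby, house 4 = lacrosse/origami/sunflower/peridot.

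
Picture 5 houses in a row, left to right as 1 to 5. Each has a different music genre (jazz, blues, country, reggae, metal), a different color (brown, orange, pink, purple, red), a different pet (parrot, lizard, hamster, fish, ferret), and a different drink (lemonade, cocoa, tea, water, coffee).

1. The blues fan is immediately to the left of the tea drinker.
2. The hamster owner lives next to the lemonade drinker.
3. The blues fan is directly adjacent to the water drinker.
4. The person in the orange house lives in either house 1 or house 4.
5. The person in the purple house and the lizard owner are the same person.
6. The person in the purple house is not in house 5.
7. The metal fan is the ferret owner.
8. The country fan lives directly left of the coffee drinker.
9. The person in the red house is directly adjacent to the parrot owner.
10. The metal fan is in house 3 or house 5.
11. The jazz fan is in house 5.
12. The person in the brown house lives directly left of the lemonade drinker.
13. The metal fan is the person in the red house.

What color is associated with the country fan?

Clue 11 places the jazz fan in house 5.
So house 3 gets metal for music genre.
The ferret owner is in house 3 (clue 7).
Clue 13 places the person in the red house in house 3.
So house 5 gets pink for color.
That leaves cocoa as the drink for house 4.
House 5's pet must be fish (nothing else left).
So house 1 gets water for drink.
Clue 3 places the blues fan in house 2.
The tea drinker is in house 3 (clue 1).
House 2 color: only purple fits.
The lizard owner is in house 2 (clue 5).
House 1's pet must be hamster (nothing else left).
So house 4 gets parrot for pet.
Clue 2 places the lemonade drinker in house 2.
By clue 12, the person in the brown house is in house 1.
House 4 color: only orange fits.
House 5's drink must be coffee (nothing else left).
Clue 8 places the country fan in house 4.
The only music genre still possible for house 1 is reggae.
So: house 1 = reggae/brown/hamster/water, house 2 = blues/purple/lizard/lemonade, house 3 = metal/red/ferret/tea, house 4 = country/orange/parrot/cocoa, house 5 = jazz/pink/fish/coffee.

orange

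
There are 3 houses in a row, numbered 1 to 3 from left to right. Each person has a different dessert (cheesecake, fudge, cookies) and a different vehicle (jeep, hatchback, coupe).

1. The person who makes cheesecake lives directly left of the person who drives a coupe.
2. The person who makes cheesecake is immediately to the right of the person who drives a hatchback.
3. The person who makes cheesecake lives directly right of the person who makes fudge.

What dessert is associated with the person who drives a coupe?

cookies

Clue 2 places the person who makes cheesecake in house 2.
By clue 2, the person who drives a hatchback is in house 1.
By clue 3, the person who makes fudge is in house 1.
House 3's dessert must be cookies (nothing else left).
Clue 1: the person who drives a coupe is in house 3.
The only vehicle still possible for house 2 is jeep.
So: house 1 = fudge/hatchback, house 2 = cheesecake/jeep, house 3 = cookies/coupe.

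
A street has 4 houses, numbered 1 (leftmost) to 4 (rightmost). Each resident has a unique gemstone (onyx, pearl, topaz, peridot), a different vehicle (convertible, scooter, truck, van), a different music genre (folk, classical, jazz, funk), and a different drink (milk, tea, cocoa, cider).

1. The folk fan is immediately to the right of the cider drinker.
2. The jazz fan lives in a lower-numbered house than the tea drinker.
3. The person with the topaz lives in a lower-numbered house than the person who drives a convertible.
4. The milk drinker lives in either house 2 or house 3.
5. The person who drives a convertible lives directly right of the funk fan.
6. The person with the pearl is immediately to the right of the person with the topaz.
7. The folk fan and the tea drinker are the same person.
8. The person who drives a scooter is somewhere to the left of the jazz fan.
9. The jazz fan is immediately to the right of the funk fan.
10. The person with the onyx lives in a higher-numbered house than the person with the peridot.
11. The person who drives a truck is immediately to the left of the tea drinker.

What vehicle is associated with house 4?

The only vehicle still possible for house 4 is van.
The only gemstone still possible for house 4 is onyx.
House 1's vehicle must be scooter (nothing else left).
That leaves cocoa as the drink for house 1.
The only drink still possible for house 4 is tea.
Clue 7: the folk fan is in house 4.
By clue 11, the person who drives a truck is in house 3.
So house 2 gets convertible for vehicle.
From clue 1, the cider drinker must be in house 3.
The person with the topaz is in house 1 (clue 3).
From clue 5, the funk fan must be in house 1.
By clue 6, the person with the pearl is in house 2.
By clue 9, the jazz fan is in house 2.
So house 3 gets peridot for gemstone.
House 3's music genre must be classical (nothing else left).
House 2's drink must be milk (nothing else left).
So: house 1 = topaz/scooter/funk/cocoa, house 2 = pearl/convertible/jazz/milk, house 3 = peridot/truck/classical/cider, house 4 = onyx/van/folk/tea.

van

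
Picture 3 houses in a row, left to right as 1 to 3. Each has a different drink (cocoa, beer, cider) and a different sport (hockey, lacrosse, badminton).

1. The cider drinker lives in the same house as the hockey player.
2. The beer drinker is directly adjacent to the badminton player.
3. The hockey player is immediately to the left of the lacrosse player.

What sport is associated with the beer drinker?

lacrosse

The cider drinker is narrowed to house 1 or 2; consider each.
Placing it in house 2 leads to a contradiction, so it's in house 1.
By clue 1, the hockey player is in house 1.
From clue 3, the lacrosse player must be in house 2.
House 3's sport must be badminton (nothing else left).
Clue 2: the beer drinker is in house 2.
The only drink still possible for house 3 is cocoa.
So: house 1 = cider/hockey, house 2 = beer/lacrosse, house 3 = cocoa/badminton.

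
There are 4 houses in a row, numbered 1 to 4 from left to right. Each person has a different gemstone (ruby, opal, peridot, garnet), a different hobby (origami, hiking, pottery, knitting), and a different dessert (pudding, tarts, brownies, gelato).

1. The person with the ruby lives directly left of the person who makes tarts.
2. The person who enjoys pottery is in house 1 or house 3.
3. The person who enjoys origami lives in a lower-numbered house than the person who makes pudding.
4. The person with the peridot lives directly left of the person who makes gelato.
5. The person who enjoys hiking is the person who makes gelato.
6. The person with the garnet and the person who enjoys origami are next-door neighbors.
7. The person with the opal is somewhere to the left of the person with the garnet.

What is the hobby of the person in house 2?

hiking

House 4 gemstone: only garnet fits.
So house 1 gets brownies for dessert.
Clue 6 places the person who enjoys origami in house 3.
The only hobby still possible for house 1 is pottery.
The person who makes pudding is in house 4 (clue 3).
So house 2 gets gelato for dessert.
That leaves tarts as the dessert for house 3.
Clue 1: the person with the ruby is in house 2.
The person with the peridot is in house 1 (clue 4).
Clue 5: the person who enjoys hiking is in house 2.
The only gemstone still possible for house 3 is opal.
House 4 hobby: only knitting fits.
So: house 1 = peridot/pottery/brownies, house 2 = ruby/hiking/gelato, house 3 = opal/origami/tarts, house 4 = garnet/knitting/pudding.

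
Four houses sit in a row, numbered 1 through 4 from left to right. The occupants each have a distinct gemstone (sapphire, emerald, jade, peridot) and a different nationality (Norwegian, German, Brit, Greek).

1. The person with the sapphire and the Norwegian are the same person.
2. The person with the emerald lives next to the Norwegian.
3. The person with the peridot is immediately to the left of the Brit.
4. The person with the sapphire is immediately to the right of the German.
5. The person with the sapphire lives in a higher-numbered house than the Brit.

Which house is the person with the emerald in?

3

That leaves Greek as the nationality for house 1.
House 4's nationality must be Norwegian (nothing else left).
From clue 1, the person with the sapphire must be in house 4.
The person with the emerald is in house 3 (clue 2).
By clue 4, the German is in house 3.
House 2's nationality must be Brit (nothing else left).
By clue 3, the person with the peridot is in house 1.
House 2 gemstone: only jade fits.
So: house 1 = peridot/Greek, house 2 = jade/Brit, house 3 = emerald/German, house 4 = sapphire/Norwegian.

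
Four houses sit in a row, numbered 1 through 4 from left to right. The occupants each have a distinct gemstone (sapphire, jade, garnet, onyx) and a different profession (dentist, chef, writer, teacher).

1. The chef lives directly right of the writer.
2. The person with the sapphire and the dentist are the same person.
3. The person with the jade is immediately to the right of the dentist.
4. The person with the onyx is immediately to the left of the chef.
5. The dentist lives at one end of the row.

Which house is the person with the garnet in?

4

From clue 5, the dentist must be in house 1.
By clue 2, the person with the sapphire is in house 1.
Clue 3 places the person with the jade in house 2.
House 3 gemstone: only onyx fits.
That leaves garnet as the gemstone for house 4.
Clue 4 places the chef in house 4.
Clue 1: the writer is in house 3.
House 2 profession: only teacher fits.
So: house 1 = sapphire/dentist, house 2 = jade/teacher, house 3 = onyx/writer, house 4 = garnet/chef.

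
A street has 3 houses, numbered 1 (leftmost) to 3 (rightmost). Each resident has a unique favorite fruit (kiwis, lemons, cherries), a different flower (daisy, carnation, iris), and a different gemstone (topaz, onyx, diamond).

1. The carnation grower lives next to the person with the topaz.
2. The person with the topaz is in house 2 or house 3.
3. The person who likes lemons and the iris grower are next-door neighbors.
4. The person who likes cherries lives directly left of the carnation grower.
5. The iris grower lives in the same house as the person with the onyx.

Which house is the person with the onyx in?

1

The person who likes cherries is narrowed to house 1 or 2; consider each.
Placing it in house 2 leads to a contradiction, so it's in house 1.
Clue 4: the carnation grower is in house 2.
Clue 1: the person with the topaz is in house 3.
By clue 3, the person who likes lemons is in house 2.
The only favorite fruit still possible for house 3 is kiwis.
That leaves onyx as the gemstone for house 1.
So house 2 gets diamond for gemstone.
Clue 5: the iris grower is in house 1.
So house 3 gets daisy for flower.
So: house 1 = cherries/iris/onyx, house 2 = lemons/carnation/diamond, house 3 = kiwis/daisy/topaz.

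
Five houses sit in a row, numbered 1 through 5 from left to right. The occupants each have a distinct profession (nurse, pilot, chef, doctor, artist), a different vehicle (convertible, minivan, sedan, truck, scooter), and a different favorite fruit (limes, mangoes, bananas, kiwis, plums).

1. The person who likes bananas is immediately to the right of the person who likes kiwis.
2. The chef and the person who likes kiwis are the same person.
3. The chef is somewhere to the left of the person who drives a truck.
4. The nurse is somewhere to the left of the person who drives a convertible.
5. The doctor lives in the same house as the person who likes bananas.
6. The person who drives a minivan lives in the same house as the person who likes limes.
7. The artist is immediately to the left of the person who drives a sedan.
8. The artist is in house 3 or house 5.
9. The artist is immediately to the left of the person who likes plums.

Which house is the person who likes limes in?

The artist is in house 3 (clue 8).
By clue 9, the person who likes plums is in house 4.
By clue 5, the doctor is in house 2.
Clue 5 places the person who likes bananas in house 2.
Clue 7: the person who drives a sedan is in house 4.
The only profession still possible for house 5 is pilot.
House 1 favorite fruit: only kiwis fits.
House 1 profession: only chef fits.
That leaves nurse as the profession for house 4.
The only vehicle still possible for house 1 is scooter.
The person who drives a convertible is in house 5 (clue 4).
So house 2 gets truck for vehicle.
House 3's vehicle must be minivan (nothing else left).
By clue 6, the person who likes limes is in house 3.
That leaves mangoes as the favorite fruit for house 5.
So: house 1 = chef/scooter/kiwis, house 2 = doctor/truck/bananas, house 3 = artist/minivan/limes, house 4 = nurse/sedan/plums, house 5 = pilot/convertible/mangoes.

3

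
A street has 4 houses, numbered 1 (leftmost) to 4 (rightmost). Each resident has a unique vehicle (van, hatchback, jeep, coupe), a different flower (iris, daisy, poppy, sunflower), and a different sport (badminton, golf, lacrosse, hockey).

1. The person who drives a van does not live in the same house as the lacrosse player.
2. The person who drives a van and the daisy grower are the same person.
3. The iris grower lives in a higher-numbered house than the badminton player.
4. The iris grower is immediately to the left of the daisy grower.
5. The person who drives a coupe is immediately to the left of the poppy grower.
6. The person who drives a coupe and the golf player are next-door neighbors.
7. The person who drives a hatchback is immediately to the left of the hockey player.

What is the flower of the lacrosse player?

iris

The only flower still possible for house 1 is sunflower.
The person who drives a van is narrowed to house 3 or 4; consider each.
Placing it in house 3 leads to a contradiction, so it's in house 4.
By clue 2, the daisy grower is in house 4.
Clue 4: the iris grower is in house 3.
So house 2 gets poppy for flower.
Clue 5: the person who drives a coupe is in house 1.
The golf player is in house 2 (clue 6).
House 4 sport: only hockey fits.
The person who drives a hatchback is in house 3 (clue 7).
That leaves jeep as the vehicle for house 2.
That leaves badminton as the sport for house 1.
So house 3 gets lacrosse for sport.
So: house 1 = coupe/sunflower/badminton, house 2 = jeep/poppy/golf, house 3 = hatchback/iris/lacrosse, house 4 = van/daisy/hockey.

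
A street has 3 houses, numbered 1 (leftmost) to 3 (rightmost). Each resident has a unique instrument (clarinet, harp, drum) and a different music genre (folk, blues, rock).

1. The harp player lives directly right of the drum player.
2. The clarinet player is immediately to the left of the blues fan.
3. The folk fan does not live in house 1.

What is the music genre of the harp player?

folk

That leaves harp as the instrument for house 3.
House 1's music genre must be rock (nothing else left).
By clue 1, the drum player is in house 2.
So house 1 gets clarinet for instrument.
From clue 2, the blues fan must be in house 2.
House 3's music genre must be folk (nothing else left).
So: house 1 = clarinet/rock, house 2 = drum/blues, house 3 = harp/folk.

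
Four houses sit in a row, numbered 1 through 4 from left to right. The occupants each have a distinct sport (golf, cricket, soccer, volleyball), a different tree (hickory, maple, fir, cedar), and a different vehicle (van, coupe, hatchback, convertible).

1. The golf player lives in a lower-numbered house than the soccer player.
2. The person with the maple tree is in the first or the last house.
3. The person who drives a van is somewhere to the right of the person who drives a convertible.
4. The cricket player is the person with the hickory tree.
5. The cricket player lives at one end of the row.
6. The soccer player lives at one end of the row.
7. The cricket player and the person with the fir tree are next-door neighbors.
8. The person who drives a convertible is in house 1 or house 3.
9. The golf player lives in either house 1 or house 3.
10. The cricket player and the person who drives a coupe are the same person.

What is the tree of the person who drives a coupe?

Clue 6 places the soccer player in house 4.
The only sport still possible for house 2 is volleyball.
House 3's sport must be golf (nothing else left).
Clue 4: the person with the hickory tree is in house 1.
By clue 7, the person with the fir tree is in house 2.
From clue 10, the person who drives a coupe must be in house 1.
That leaves cricket as the sport for house 1.
House 3 tree: only cedar fits.
House 4 tree: only maple fits.
So house 3 gets convertible for vehicle.
By clue 3, the person who drives a van is in house 4.
So house 2 gets hatchback for vehicle.
So: house 1 = cricket/hickory/coupe, house 2 = volleyball/fir/hatchback, house 3 = golf/cedar/convertible, house 4 = soccer/maple/van.

hickory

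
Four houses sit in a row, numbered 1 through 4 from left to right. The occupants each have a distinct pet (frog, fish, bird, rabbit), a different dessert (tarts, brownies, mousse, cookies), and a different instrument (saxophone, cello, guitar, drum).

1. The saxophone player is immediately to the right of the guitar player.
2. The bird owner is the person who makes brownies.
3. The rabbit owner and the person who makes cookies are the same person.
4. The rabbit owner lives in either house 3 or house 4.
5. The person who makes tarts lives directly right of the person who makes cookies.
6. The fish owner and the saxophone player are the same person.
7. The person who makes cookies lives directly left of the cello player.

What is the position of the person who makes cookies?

3

From clue 3, the rabbit owner must be in house 3.
Clue 3: the person who makes cookies is in house 3.
By clue 5, the person who makes tarts is in house 4.
Clue 7: the cello player is in house 4.
By clue 6, the fish owner is in house 2.
The saxophone player is in house 2 (clue 6).
House 1 pet: only bird fits.
So house 4 gets frog for pet.
House 1 instrument: only guitar fits.
House 3 instrument: only drum fits.
Clue 2: the person who makes brownies is in house 1.
House 2's dessert must be mousse (nothing else left).
So: house 1 = bird/brownies/guitar, house 2 = fish/mousse/saxophone, house 3 = rabbit/cookies/drum, house 4 = frog/tarts/cello.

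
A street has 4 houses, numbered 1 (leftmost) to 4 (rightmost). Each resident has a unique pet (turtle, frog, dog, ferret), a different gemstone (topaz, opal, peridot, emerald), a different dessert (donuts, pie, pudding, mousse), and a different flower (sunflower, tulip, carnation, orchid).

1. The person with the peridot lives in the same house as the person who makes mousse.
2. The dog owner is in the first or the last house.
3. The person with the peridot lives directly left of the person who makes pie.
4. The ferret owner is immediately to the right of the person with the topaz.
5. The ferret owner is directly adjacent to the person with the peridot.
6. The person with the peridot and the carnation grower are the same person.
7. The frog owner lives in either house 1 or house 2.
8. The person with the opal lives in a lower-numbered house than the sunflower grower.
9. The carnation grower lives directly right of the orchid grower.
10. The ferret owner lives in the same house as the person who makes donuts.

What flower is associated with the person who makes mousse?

House 4's gemstone must be emerald (nothing else left).
The only dessert still possible for house 1 is pudding.
The dog owner is narrowed to house 1 or 4; consider each.
Placing it in house 1 leads to a contradiction, so it's in house 4.
The only dessert still possible for house 4 is pie.
Clue 3 places the person with the peridot in house 3.
By clue 5, the ferret owner is in house 2.
From clue 6, the carnation grower must be in house 3.
From clue 9, the orchid grower must be in house 2.
Clue 10 places the person who makes donuts in house 2.
House 3's pet must be turtle (nothing else left).
House 3's dessert must be mousse (nothing else left).
The only flower still possible for house 1 is tulip.
That leaves sunflower as the flower for house 4.
The person with the topaz is in house 1 (clue 4).
House 1 pet: only frog fits.
House 2 gemstone: only opal fits.
So: house 1 = frog/topaz/pudding/tulip, house 2 = ferret/opal/donuts/orchid, house 3 = turtle/peridot/mousse/carnation, house 4 = dog/emerald/pie/sunflower.

carnation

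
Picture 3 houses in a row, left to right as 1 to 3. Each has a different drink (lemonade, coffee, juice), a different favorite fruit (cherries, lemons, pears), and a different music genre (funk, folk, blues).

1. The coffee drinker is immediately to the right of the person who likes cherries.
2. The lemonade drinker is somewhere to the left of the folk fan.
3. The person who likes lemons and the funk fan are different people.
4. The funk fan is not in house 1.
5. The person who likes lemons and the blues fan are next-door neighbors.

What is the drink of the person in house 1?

lemonade

So house 1 gets blues for music genre.
By clue 5, the person who likes lemons is in house 2.
The only favorite fruit still possible for house 3 is pears.
From clue 1, the coffee drinker must be in house 2.
From clue 3, the funk fan must be in house 3.
That leaves juice as the drink for house 3.
House 1 favorite fruit: only cherries fits.
That leaves folk as the music genre for house 2.
That leaves lemonade as the drink for house 1.
So: house 1 = lemonade/cherries/blues, house 2 = coffee/lemons/folk, house 3 = juice/pears/funk.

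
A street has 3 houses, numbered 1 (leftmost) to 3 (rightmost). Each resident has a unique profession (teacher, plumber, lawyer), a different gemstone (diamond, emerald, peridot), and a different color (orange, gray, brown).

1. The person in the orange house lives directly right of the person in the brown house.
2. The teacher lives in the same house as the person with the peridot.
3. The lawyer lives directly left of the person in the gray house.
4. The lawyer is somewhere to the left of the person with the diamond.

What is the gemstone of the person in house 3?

House 1's color must be brown (nothing else left).
By clue 1, the person in the orange house is in house 2.
The only color still possible for house 3 is gray.
By clue 3, the lawyer is in house 2.
Clue 4: the person with the diamond is in house 3.
By clue 2, the teacher is in house 1.
Clue 2: the person with the peridot is in house 1.
House 3 profession: only plumber fits.
House 2's gemstone must be emerald (nothing else left).
So: house 1 = teacher/peridot/brown, house 2 = lawyer/emerald/orange, house 3 = plumber/diamond/gray.

diamond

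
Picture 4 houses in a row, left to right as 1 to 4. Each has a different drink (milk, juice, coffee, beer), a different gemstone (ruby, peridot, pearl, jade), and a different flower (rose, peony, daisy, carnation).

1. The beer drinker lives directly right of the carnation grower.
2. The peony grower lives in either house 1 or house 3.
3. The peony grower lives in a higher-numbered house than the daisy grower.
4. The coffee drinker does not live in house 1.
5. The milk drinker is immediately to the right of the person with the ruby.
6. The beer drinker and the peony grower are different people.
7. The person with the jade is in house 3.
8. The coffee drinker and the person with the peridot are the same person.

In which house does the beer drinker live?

By clue 3, the peony grower is in house 3.
The person with the jade is in house 3 (clue 7).
That leaves juice as the drink for house 1.
House 4 flower: only rose fits.
Clue 1 places the beer drinker in house 2.
Clue 1: the carnation grower is in house 1.
The only drink still possible for house 3 is milk.
House 4 drink: only coffee fits.
So house 2 gets daisy for flower.
Clue 5 places the person with the ruby in house 2.
Clue 8: the person with the peridot is in house 4.
So house 1 gets pearl for gemstone.
So: house 1 = juice/pearl/carnation, house 2 = beer/ruby/daisy, house 3 = milk/jade/peony, house 4 = coffee/peridot/rose.

2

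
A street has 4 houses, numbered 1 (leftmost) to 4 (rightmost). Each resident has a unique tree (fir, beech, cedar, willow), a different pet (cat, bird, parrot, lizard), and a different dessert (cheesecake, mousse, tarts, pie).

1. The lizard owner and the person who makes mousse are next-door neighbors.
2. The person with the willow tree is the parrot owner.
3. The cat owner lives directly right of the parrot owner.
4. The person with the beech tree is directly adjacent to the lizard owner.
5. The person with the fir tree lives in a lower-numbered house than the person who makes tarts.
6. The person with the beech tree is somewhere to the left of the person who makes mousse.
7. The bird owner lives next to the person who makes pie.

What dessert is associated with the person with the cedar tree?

That leaves cedar as the tree for house 4.
The person with the beech tree is narrowed to house 1 or 2 or 3; consider each.
Placing it in house 2 and house 3 leads to a contradiction, so it's in house 1.
Clue 4 places the lizard owner in house 2.
From clue 1, the person who makes mousse must be in house 3.
By clue 2, the person with the willow tree is in house 3.
Clue 2 places the parrot owner in house 3.
The cat owner is in house 4 (clue 3).
So house 2 gets fir for tree.
The only pet still possible for house 1 is bird.
That leaves cheesecake as the dessert for house 1.
That leaves pie as the dessert for house 2.
So house 4 gets tarts for dessert.
So: house 1 = beech/bird/cheesecake, house 2 = fir/lizard/pie, house 3 = willow/parrot/mousse, house 4 = cedar/cat/tarts.

tarts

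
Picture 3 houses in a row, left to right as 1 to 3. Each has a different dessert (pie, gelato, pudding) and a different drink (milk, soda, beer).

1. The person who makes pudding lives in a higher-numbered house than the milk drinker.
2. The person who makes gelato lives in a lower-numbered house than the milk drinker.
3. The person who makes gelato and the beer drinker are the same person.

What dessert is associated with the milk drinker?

pie

By clue 2, the person who makes gelato is in house 1.
From clue 2, the milk drinker must be in house 2.
The beer drinker is in house 1 (clue 3).
House 3 drink: only soda fits.
Clue 1: the person who makes pudding is in house 3.
House 2's dessert must be pie (nothing else left).
So: house 1 = gelato/beer, house 2 = pie/milk, house 3 = pudding/soda.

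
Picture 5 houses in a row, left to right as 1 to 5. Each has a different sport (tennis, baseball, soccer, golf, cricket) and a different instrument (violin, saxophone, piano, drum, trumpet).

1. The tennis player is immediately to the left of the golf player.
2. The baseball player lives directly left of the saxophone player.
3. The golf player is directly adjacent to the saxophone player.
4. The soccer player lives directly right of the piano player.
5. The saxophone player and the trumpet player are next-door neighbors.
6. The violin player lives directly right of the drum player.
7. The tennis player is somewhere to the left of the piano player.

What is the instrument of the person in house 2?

The golf player is narrowed to house 2 or 3 or 4; consider each.
Placing it in house 2 and house 4 leads to a contradiction, so it's in house 3.
Clue 1: the tennis player is in house 2.
From clue 2, the baseball player must be in house 1.
The saxophone player is in house 2 (clue 2).
House 5's instrument must be violin (nothing else left).
By clue 6, the drum player is in house 4.
House 1 instrument: only trumpet fits.
House 3's instrument must be piano (nothing else left).
The soccer player is in house 4 (clue 4).
House 5 sport: only cricket fits.
So: house 1 = baseball/trumpet, house 2 = tennis/saxophone, house 3 = golf/piano, house 4 = soccer/drum, house 5 = cricket/violin.

saxophone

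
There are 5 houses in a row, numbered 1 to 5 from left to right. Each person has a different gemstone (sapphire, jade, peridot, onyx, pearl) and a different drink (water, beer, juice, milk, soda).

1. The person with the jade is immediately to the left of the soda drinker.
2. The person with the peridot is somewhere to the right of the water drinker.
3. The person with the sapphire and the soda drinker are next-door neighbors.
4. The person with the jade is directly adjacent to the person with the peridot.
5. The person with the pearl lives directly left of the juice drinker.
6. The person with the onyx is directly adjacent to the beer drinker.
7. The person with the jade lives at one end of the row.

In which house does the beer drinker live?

Clue 7: the person with the jade is in house 1.
Clue 1: the soda drinker is in house 2.
Clue 3 places the person with the sapphire in house 3.
The person with the peridot is in house 2 (clue 4).
House 4's gemstone must be pearl (nothing else left).
The only gemstone still possible for house 5 is onyx.
From clue 2, the water drinker must be in house 1.
By clue 5, the juice drinker is in house 5.
The beer drinker is in house 4 (clue 6).
That leaves milk as the drink for house 3.
So: house 1 = jade/water, house 2 = peridot/soda, house 3 = sapphire/milk, house 4 = pearl/beer, house 5 = onyx/juice.

4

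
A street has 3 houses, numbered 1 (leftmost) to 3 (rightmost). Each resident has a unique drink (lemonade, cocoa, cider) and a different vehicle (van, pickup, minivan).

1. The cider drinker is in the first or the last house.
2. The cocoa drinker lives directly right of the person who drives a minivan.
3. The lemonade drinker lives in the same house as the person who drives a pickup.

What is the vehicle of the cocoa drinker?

van

The cider drinker is narrowed to house 1 or 3; consider each.
Placing it in house 3 leads to a contradiction, so it's in house 1.
The cocoa drinker is narrowed to house 2 or 3; consider each.
Placing it in house 3 leads to a contradiction, so it's in house 2.
Clue 2 places the person who drives a minivan in house 1.
The only drink still possible for house 3 is lemonade.
From clue 3, the person who drives a pickup must be in house 3.
So house 2 gets van for vehicle.
So: house 1 = cider/minivan, house 2 = cocoa/van, house 3 = lemonade/pickup.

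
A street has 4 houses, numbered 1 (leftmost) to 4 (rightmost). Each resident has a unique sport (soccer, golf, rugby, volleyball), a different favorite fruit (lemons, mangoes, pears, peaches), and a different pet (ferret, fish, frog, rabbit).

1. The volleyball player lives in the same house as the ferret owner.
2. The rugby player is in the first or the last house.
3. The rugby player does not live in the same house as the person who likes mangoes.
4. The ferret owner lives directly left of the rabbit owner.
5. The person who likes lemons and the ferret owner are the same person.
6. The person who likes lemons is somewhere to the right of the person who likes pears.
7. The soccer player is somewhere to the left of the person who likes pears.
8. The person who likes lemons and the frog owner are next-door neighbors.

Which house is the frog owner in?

2

Clue 7: the soccer player is in house 1.
The person who likes pears is in house 2 (clue 7).
So house 4 gets rugby for sport.
The ferret owner is in house 3 (clue 5).
The only favorite fruit still possible for house 1 is mangoes.
So house 3 gets lemons for favorite fruit.
House 4's favorite fruit must be peaches (nothing else left).
The only pet still possible for house 1 is fish.
The only pet still possible for house 2 is frog.
House 4 pet: only rabbit fits.
From clue 1, the volleyball player must be in house 3.
House 2 sport: only golf fits.
So: house 1 = soccer/mangoes/fish, house 2 = golf/pears/frog, house 3 = volleyball/lemons/ferret, house 4 = rugby/peaches/rabbit.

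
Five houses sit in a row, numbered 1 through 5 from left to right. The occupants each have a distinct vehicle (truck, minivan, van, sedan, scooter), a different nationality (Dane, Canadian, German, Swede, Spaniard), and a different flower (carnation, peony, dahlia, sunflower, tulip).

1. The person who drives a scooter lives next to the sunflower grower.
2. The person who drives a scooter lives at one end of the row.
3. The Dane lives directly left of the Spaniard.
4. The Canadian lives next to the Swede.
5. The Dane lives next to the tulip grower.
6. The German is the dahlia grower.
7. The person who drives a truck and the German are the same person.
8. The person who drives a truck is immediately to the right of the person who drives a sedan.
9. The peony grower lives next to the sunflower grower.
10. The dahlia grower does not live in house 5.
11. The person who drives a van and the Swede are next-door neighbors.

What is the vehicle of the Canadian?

van

The person who drives a scooter is narrowed to house 1 or 5; consider each.
Placing it in house 1 leads to a contradiction, so it's in house 5.
The sunflower grower is in house 4 (clue 1).
The person who drives a sedan is narrowed to house 1 or 2; consider each.
Placing it in house 1 leads to a contradiction, so it's in house 2.
By clue 8, the person who drives a truck is in house 3.
From clue 7, the German must be in house 3.
By clue 6, the dahlia grower is in house 3.
House 1's flower must be carnation (nothing else left).
House 2 flower: only tulip fits.
House 5 flower: only peony fits.
Clue 5 places the Dane in house 1.
So house 4 gets Canadian for nationality.
From clue 3, the Spaniard must be in house 2.
Clue 4: the Swede is in house 5.
Clue 11: the person who drives a van is in house 4.
House 1 vehicle: only minivan fits.
So: house 1 = minivan/Dane/carnation, house 2 = sedan/Spaniard/tulip, house 3 = truck/German/dahlia, house 4 = van/Canadian/sunflower, house 5 = scooter/Swede/peony.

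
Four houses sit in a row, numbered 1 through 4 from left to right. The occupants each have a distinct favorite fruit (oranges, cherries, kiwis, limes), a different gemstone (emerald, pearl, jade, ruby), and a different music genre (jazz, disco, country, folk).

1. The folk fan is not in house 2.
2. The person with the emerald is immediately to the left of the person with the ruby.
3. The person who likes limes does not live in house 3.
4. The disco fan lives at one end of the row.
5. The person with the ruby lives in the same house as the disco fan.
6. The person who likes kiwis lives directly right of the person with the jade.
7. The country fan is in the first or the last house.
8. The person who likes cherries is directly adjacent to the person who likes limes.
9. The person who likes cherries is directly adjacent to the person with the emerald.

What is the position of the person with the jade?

By clue 5, the person with the ruby is in house 4.
By clue 5, the disco fan is in house 4.
The only music genre still possible for house 1 is country.
House 2 music genre: only jazz fits.
House 3's music genre must be folk (nothing else left).
From clue 2, the person with the emerald must be in house 3.
By clue 9, the person who likes cherries is in house 2.
Clue 6 places the person who likes kiwis in house 3.
From clue 6, the person with the jade must be in house 2.
By clue 8, the person who likes limes is in house 1.
House 4 favorite fruit: only oranges fits.
House 1's gemstone must be pearl (nothing else left).
So: house 1 = limes/pearl/country, house 2 = cherries/jade/jazz, house 3 = kiwis/emerald/folk, house 4 = oranges/ruby/disco.

2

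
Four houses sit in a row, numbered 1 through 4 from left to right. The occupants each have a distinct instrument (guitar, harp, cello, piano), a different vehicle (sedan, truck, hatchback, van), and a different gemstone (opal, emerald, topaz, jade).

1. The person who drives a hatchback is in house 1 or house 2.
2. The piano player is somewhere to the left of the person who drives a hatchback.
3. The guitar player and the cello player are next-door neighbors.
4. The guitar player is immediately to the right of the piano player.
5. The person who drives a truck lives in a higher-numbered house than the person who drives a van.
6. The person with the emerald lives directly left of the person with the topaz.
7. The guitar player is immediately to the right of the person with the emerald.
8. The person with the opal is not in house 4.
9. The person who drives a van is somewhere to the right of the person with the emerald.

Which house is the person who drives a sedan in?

1

From clue 2, the piano player must be in house 1.
From clue 2, the person who drives a hatchback must be in house 2.
The guitar player is in house 2 (clue 4).
Clue 7 places the person with the emerald in house 1.
House 1 vehicle: only sedan fits.
The only vehicle still possible for house 3 is van.
That leaves truck as the vehicle for house 4.
Clue 3: the cello player is in house 3.
Clue 6 places the person with the topaz in house 2.
The only instrument still possible for house 4 is harp.
So house 4 gets jade for gemstone.
The only gemstone still possible for house 3 is opal.
So: house 1 = piano/sedan/emerald, house 2 = guitar/hatchback/topaz, house 3 = cello/van/opal, house 4 = harp/truck/jade.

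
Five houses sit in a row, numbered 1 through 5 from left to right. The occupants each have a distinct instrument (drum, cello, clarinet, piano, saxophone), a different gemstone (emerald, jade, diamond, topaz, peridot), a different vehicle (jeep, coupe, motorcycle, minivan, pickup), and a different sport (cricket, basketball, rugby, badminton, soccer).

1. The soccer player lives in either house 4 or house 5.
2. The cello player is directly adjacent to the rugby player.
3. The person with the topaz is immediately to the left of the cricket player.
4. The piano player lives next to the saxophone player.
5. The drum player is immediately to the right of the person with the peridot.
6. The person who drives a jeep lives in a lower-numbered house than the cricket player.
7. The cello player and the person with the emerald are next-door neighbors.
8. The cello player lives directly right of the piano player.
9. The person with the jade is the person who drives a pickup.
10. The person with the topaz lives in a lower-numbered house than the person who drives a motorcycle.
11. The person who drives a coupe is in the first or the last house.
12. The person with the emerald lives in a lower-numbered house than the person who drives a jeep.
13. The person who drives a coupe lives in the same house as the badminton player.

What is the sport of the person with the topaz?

basketball

The person who drives a coupe is narrowed to house 1 or 5; consider each.
Placing it in house 5 leads to a contradiction, so it's in house 1.
Clue 13: the badminton player is in house 1.
The soccer player is narrowed to house 4 or 5; consider each.
Placing it in house 4 leads to a contradiction, so it's in house 5.
The cello player is narrowed to house 2 or 3; consider each.
Placing it in house 2 leads to a contradiction, so it's in house 3.
By clue 7, the person with the emerald is in house 2.
By clue 8, the piano player is in house 2.
By clue 12, the person who drives a jeep is in house 3.
House 1's instrument must be saxophone (nothing else left).
That leaves topaz as the gemstone for house 3.
The cricket player is in house 4 (clue 3).
By clue 5, the drum player is in house 5.
By clue 5, the person with the peridot is in house 4.
House 4 instrument: only clarinet fits.
House 1 gemstone: only diamond fits.
So house 5 gets jade for gemstone.
House 2's vehicle must be minivan (nothing else left).
The only sport still possible for house 2 is rugby.
So house 3 gets basketball for sport.
By clue 9, the person who drives a pickup is in house 5.
So house 4 gets motorcycle for vehicle.
So: house 1 = saxophone/diamond/coupe/badminton, house 2 = piano/emerald/minivan/rugby, house 3 = cello/topaz/jeep/basketball, house 4 = clarinet/peridot/motorcycle/cricket, house 5 = drum/jade/pickup/soccer.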